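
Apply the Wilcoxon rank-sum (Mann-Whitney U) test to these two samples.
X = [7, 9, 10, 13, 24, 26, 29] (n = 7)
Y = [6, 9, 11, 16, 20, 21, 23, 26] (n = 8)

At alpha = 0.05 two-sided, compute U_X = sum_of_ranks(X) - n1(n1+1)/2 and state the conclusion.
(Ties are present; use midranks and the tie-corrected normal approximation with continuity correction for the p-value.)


Step 1: Combine and sort all 15 observations; assign midranks.
sorted (value, group): (6,Y), (7,X), (9,X), (9,Y), (10,X), (11,Y), (13,X), (16,Y), (20,Y), (21,Y), (23,Y), (24,X), (26,X), (26,Y), (29,X)
ranks: 6->1, 7->2, 9->3.5, 9->3.5, 10->5, 11->6, 13->7, 16->8, 20->9, 21->10, 23->11, 24->12, 26->13.5, 26->13.5, 29->15
Step 2: Rank sum for X: R1 = 2 + 3.5 + 5 + 7 + 12 + 13.5 + 15 = 58.
Step 3: U_X = R1 - n1(n1+1)/2 = 58 - 7*8/2 = 58 - 28 = 30.
       U_Y = n1*n2 - U_X = 56 - 30 = 26.
Step 4: Ties are present, so use the tie-corrected normal approximation (with continuity correction) for the p-value.
Step 5: p-value = 0.861942; compare to alpha = 0.05. fail to reject H0.

U_X = 30, p = 0.861942, fail to reject H0 at alpha = 0.05.


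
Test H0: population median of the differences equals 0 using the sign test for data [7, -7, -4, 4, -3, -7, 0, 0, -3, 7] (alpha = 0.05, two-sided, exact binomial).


Step 1: Discard zero differences. Original n = 10; n_eff = number of nonzero differences = 8.
Nonzero differences (with sign): +7, -7, -4, +4, -3, -7, -3, +7
Step 2: Count signs: positive = 3, negative = 5.
Step 3: Under H0: P(positive) = 0.5, so the number of positives S ~ Bin(8, 0.5).
Step 4: Two-sided exact p-value = sum of Bin(8,0.5) probabilities at or below the observed probability = 0.726562.
Step 5: alpha = 0.05. fail to reject H0.

n_eff = 8, pos = 3, neg = 5, p = 0.726562, fail to reject H0.


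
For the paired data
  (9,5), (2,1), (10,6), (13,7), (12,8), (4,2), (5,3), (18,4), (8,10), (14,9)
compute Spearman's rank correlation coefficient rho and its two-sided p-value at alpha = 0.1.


Step 1: Rank x and y separately (midranks; no ties here).
rank(x): 9->5, 2->1, 10->6, 13->8, 12->7, 4->2, 5->3, 18->10, 8->4, 14->9
rank(y): 5->5, 1->1, 6->6, 7->7, 8->8, 2->2, 3->3, 4->4, 10->10, 9->9
Step 2: d_i = R_x(i) - R_y(i); compute d_i^2.
  (5-5)^2=0, (1-1)^2=0, (6-6)^2=0, (8-7)^2=1, (7-8)^2=1, (2-2)^2=0, (3-3)^2=0, (10-4)^2=36, (4-10)^2=36, (9-9)^2=0
sum(d^2) = 74.
Step 3: rho = 1 - 6*74 / (10*(10^2 - 1)) = 1 - 444/990 = 0.551515.
Step 4: Under H0, t = rho * sqrt((n-2)/(1-rho^2)) = 1.8700 ~ t(8).
Step 5: Two-sided p-value from the t-distribution with 8 df = 0.098401.
Step 6: alpha = 0.1. reject H0.

rho = 0.5515, p = 0.098401, reject H0 at alpha = 0.1.


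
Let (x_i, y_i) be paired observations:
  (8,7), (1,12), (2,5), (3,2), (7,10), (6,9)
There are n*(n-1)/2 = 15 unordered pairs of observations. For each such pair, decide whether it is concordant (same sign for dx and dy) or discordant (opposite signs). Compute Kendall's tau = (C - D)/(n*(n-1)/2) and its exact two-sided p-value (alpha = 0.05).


Step 1: Enumerate the 15 unordered pairs (i,j) with i<j and classify each by sign(x_j-x_i) * sign(y_j-y_i).
  (1,2):dx=-7,dy=+5->D; (1,3):dx=-6,dy=-2->C; (1,4):dx=-5,dy=-5->C; (1,5):dx=-1,dy=+3->D
  (1,6):dx=-2,dy=+2->D; (2,3):dx=+1,dy=-7->D; (2,4):dx=+2,dy=-10->D; (2,5):dx=+6,dy=-2->D
  (2,6):dx=+5,dy=-3->D; (3,4):dx=+1,dy=-3->D; (3,5):dx=+5,dy=+5->C; (3,6):dx=+4,dy=+4->C
  (4,5):dx=+4,dy=+8->C; (4,6):dx=+3,dy=+7->C; (5,6):dx=-1,dy=-1->C
Step 2: C = 7, D = 8, total pairs = 15.
Step 3: tau = (C - D)/(n(n-1)/2) = (7 - 8)/15 = -0.066667.
Step 4: Exact two-sided p-value (enumerate n! = 720 permutations of y under H0): p = 1.000000.
Step 5: alpha = 0.05. fail to reject H0.

tau_b = -0.0667 (C=7, D=8), p = 1.000000, fail to reject H0.


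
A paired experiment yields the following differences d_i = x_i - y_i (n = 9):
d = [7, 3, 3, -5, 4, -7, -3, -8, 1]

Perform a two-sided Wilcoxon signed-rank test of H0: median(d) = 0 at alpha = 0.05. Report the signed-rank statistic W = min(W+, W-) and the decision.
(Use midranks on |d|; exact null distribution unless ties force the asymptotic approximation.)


Step 1: Drop any zero differences (none here) and take |d_i|.
|d| = [7, 3, 3, 5, 4, 7, 3, 8, 1]
Step 2: Midrank |d_i| (ties get averaged ranks).
ranks: |7|->7.5, |3|->3, |3|->3, |5|->6, |4|->5, |7|->7.5, |3|->3, |8|->9, |1|->1
Step 3: Attach original signs; sum ranks with positive sign and with negative sign.
W+ = 7.5 + 3 + 3 + 5 + 1 = 19.5
W- = 6 + 7.5 + 3 + 9 = 25.5
(Check: W+ + W- = 45 should equal n(n+1)/2 = 45.)
Step 4: Test statistic W = min(W+, W-) = 19.5.
Step 5: Ties in |d|, so use the tie-corrected normal approximation.
        E[W] = n(n+1)/4 = 9*10/4 = 22.5.
        Tie groups: |d|=3 (t=3), |d|=7 (t=2); sum(t^3 - t) = 30.
        Var[W] = n(n+1)(2n+1)/24 - sum(t^3-t)/48 = 1710/24 - 30/48 = 70.625.
        z = (W - E[W]) / sqrt(Var[W]) = (19.5 - 22.5) / 8.4039 = -0.3570.
        Two-sided p = 2*Phi(z) = 0.721108.
Step 6: alpha = 0.05. fail to reject H0.

W+ = 19.5, W- = 25.5, W = min = 19.5, p = 0.721108, fail to reject H0.


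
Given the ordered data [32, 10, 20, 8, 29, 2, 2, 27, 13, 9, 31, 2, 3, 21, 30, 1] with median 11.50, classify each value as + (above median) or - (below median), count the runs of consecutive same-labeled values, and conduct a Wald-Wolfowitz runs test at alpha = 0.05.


Step 1: Compute median = 11.50; label A = above, B = below.
Labels in order: ABABABBAABABBAAB  (n_A = 8, n_B = 8)
Step 2: Count runs R = 12.
Step 3: Under H0 (random ordering), E[R] = 2*n_A*n_B/(n_A+n_B) + 1 = 2*8*8/16 + 1 = 9.0000.
        Var[R] = 2*n_A*n_B*(2*n_A*n_B - n_A - n_B) / ((n_A+n_B)^2 * (n_A+n_B-1)) = 14336/3840 = 3.7333.
        SD[R] = 1.9322.
Step 4: Continuity-corrected z = (R - 0.5 - E[R]) / SD[R] = (12 - 0.5 - 9.0000) / 1.9322 = 1.2939.
Step 5: Two-sided p-value via normal approximation = 2*(1 - Phi(|z|)) = 0.195709.
Step 6: alpha = 0.05. fail to reject H0.

R = 12, z = 1.2939, p = 0.195709, fail to reject H0.


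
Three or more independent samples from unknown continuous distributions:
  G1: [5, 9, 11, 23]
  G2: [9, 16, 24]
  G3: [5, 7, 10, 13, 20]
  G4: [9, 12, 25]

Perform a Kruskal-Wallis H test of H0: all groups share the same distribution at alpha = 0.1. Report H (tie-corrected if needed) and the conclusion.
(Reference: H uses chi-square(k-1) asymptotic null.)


Step 1: Combine all N = 15 observations and assign midranks.
sorted (value, group, rank): (5,G1,1.5), (5,G3,1.5), (7,G3,3), (9,G1,5), (9,G2,5), (9,G4,5), (10,G3,7), (11,G1,8), (12,G4,9), (13,G3,10), (16,G2,11), (20,G3,12), (23,G1,13), (24,G2,14), (25,G4,15)
Step 2: Sum ranks within each group.
R_1 = 27.5 (n_1 = 4)
R_2 = 30 (n_2 = 3)
R_3 = 33.5 (n_3 = 5)
R_4 = 29 (n_4 = 3)
Step 3: H = 12/(N(N+1)) * sum(R_i^2/n_i) - 3(N+1)
     = 12/(15*16) * (27.5^2/4 + 30^2/3 + 33.5^2/5 + 29^2/3) - 3*16
     = 0.050000 * 993.846 - 48
     = 1.692292.
Step 4: Ties present; correction factor C = 1 - 30/(15^3 - 15) = 0.991071. Corrected H = 1.692292 / 0.991071 = 1.707538.
Step 5: Under H0, H ~ chi^2(3); p-value = 0.635259.
Step 6: alpha = 0.1. fail to reject H0.

H = 1.7075, df = 3, p = 0.635259, fail to reject H0.


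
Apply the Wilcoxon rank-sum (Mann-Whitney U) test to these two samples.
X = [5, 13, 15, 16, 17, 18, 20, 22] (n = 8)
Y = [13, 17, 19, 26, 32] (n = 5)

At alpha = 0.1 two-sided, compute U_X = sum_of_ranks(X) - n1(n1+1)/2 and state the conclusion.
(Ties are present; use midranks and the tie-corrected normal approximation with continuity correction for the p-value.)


Step 1: Combine and sort all 13 observations; assign midranks.
sorted (value, group): (5,X), (13,X), (13,Y), (15,X), (16,X), (17,X), (17,Y), (18,X), (19,Y), (20,X), (22,X), (26,Y), (32,Y)
ranks: 5->1, 13->2.5, 13->2.5, 15->4, 16->5, 17->6.5, 17->6.5, 18->8, 19->9, 20->10, 22->11, 26->12, 32->13
Step 2: Rank sum for X: R1 = 1 + 2.5 + 4 + 5 + 6.5 + 8 + 10 + 11 = 48.
Step 3: U_X = R1 - n1(n1+1)/2 = 48 - 8*9/2 = 48 - 36 = 12.
       U_Y = n1*n2 - U_X = 40 - 12 = 28.
Step 4: Ties are present, so use the tie-corrected normal approximation (with continuity correction) for the p-value.
Step 5: p-value = 0.270933; compare to alpha = 0.1. fail to reject H0.

U_X = 12, p = 0.270933, fail to reject H0 at alpha = 0.1.


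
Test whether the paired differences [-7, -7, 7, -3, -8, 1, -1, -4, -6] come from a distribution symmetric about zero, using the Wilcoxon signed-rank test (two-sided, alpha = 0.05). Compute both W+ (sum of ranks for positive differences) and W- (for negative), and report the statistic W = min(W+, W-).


Step 1: Drop any zero differences (none here) and take |d_i|.
|d| = [7, 7, 7, 3, 8, 1, 1, 4, 6]
Step 2: Midrank |d_i| (ties get averaged ranks).
ranks: |7|->7, |7|->7, |7|->7, |3|->3, |8|->9, |1|->1.5, |1|->1.5, |4|->4, |6|->5
Step 3: Attach original signs; sum ranks with positive sign and with negative sign.
W+ = 7 + 1.5 = 8.5
W- = 7 + 7 + 3 + 9 + 1.5 + 4 + 5 = 36.5
(Check: W+ + W- = 45 should equal n(n+1)/2 = 45.)
Step 4: Test statistic W = min(W+, W-) = 8.5.
Step 5: Ties in |d|, so use the tie-corrected normal approximation.
        E[W] = n(n+1)/4 = 9*10/4 = 22.5.
        Tie groups: |d|=1 (t=2), |d|=7 (t=3); sum(t^3 - t) = 30.
        Var[W] = n(n+1)(2n+1)/24 - sum(t^3-t)/48 = 1710/24 - 30/48 = 70.625.
        z = (W - E[W]) / sqrt(Var[W]) = (8.5 - 22.5) / 8.4039 = -1.6659.
        Two-sided p = 2*Phi(z) = 0.095733.
Step 6: alpha = 0.05. fail to reject H0.

W+ = 8.5, W- = 36.5, W = min = 8.5, p = 0.095733, fail to reject H0.


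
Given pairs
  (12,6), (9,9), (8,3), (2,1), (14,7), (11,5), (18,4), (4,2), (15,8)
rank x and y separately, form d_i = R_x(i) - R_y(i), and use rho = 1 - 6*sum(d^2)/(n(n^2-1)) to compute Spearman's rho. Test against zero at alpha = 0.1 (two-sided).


Step 1: Rank x and y separately (midranks; no ties here).
rank(x): 12->6, 9->4, 8->3, 2->1, 14->7, 11->5, 18->9, 4->2, 15->8
rank(y): 6->6, 9->9, 3->3, 1->1, 7->7, 5->5, 4->4, 2->2, 8->8
Step 2: d_i = R_x(i) - R_y(i); compute d_i^2.
  (6-6)^2=0, (4-9)^2=25, (3-3)^2=0, (1-1)^2=0, (7-7)^2=0, (5-5)^2=0, (9-4)^2=25, (2-2)^2=0, (8-8)^2=0
sum(d^2) = 50.
Step 3: rho = 1 - 6*50 / (9*(9^2 - 1)) = 1 - 300/720 = 0.583333.
Step 4: Under H0, t = rho * sqrt((n-2)/(1-rho^2)) = 1.9001 ~ t(7).
Step 5: Two-sided p-value from the t-distribution with 7 df = 0.099186.
Step 6: alpha = 0.1. reject H0.

rho = 0.5833, p = 0.099186, reject H0 at alpha = 0.1.


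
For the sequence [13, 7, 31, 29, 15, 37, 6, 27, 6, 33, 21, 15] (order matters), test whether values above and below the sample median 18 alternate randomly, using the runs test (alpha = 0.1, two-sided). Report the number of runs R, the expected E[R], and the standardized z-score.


Step 1: Compute median = 18; label A = above, B = below.
Labels in order: BBAABABABAAB  (n_A = 6, n_B = 6)
Step 2: Count runs R = 9.
Step 3: Under H0 (random ordering), E[R] = 2*n_A*n_B/(n_A+n_B) + 1 = 2*6*6/12 + 1 = 7.0000.
        Var[R] = 2*n_A*n_B*(2*n_A*n_B - n_A - n_B) / ((n_A+n_B)^2 * (n_A+n_B-1)) = 4320/1584 = 2.7273.
        SD[R] = 1.6514.
Step 4: Continuity-corrected z = (R - 0.5 - E[R]) / SD[R] = (9 - 0.5 - 7.0000) / 1.6514 = 0.9083.
Step 5: Two-sided p-value via normal approximation = 2*(1 - Phi(|z|)) = 0.363722.
Step 6: alpha = 0.1. fail to reject H0.

R = 9, z = 0.9083, p = 0.363722, fail to reject H0.


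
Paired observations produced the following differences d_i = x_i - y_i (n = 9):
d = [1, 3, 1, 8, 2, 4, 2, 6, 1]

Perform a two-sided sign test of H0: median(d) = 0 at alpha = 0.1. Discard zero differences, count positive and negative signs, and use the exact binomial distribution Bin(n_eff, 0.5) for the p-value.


Step 1: Discard zero differences. Original n = 9; n_eff = number of nonzero differences = 9.
Nonzero differences (with sign): +1, +3, +1, +8, +2, +4, +2, +6, +1
Step 2: Count signs: positive = 9, negative = 0.
Step 3: Under H0: P(positive) = 0.5, so the number of positives S ~ Bin(9, 0.5).
Step 4: Two-sided exact p-value = sum of Bin(9,0.5) probabilities at or below the observed probability = 0.003906.
Step 5: alpha = 0.1. reject H0.

n_eff = 9, pos = 9, neg = 0, p = 0.003906, reject H0.


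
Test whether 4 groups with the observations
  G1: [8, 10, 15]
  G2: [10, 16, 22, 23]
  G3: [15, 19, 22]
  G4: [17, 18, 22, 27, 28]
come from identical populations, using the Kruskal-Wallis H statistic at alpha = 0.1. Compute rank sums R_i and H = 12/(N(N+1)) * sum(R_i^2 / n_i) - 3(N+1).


Step 1: Combine all N = 15 observations and assign midranks.
sorted (value, group, rank): (8,G1,1), (10,G1,2.5), (10,G2,2.5), (15,G1,4.5), (15,G3,4.5), (16,G2,6), (17,G4,7), (18,G4,8), (19,G3,9), (22,G2,11), (22,G3,11), (22,G4,11), (23,G2,13), (27,G4,14), (28,G4,15)
Step 2: Sum ranks within each group.
R_1 = 8 (n_1 = 3)
R_2 = 32.5 (n_2 = 4)
R_3 = 24.5 (n_3 = 3)
R_4 = 55 (n_4 = 5)
Step 3: H = 12/(N(N+1)) * sum(R_i^2/n_i) - 3(N+1)
     = 12/(15*16) * (8^2/3 + 32.5^2/4 + 24.5^2/3 + 55^2/5) - 3*16
     = 0.050000 * 1090.48 - 48
     = 6.523958.
Step 4: Ties present; correction factor C = 1 - 36/(15^3 - 15) = 0.989286. Corrected H = 6.523958 / 0.989286 = 6.594615.
Step 5: Under H0, H ~ chi^2(3); p-value = 0.086005.
Step 6: alpha = 0.1. reject H0.

H = 6.5946, df = 3, p = 0.086005, reject H0.


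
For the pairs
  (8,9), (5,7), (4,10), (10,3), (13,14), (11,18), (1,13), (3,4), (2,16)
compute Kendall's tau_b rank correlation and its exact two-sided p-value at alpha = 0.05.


Step 1: Enumerate the 36 unordered pairs (i,j) with i<j and classify each by sign(x_j-x_i) * sign(y_j-y_i).
  (1,2):dx=-3,dy=-2->C; (1,3):dx=-4,dy=+1->D; (1,4):dx=+2,dy=-6->D; (1,5):dx=+5,dy=+5->C
  (1,6):dx=+3,dy=+9->C; (1,7):dx=-7,dy=+4->D; (1,8):dx=-5,dy=-5->C; (1,9):dx=-6,dy=+7->D
  (2,3):dx=-1,dy=+3->D; (2,4):dx=+5,dy=-4->D; (2,5):dx=+8,dy=+7->C; (2,6):dx=+6,dy=+11->C
  (2,7):dx=-4,dy=+6->D; (2,8):dx=-2,dy=-3->C; (2,9):dx=-3,dy=+9->D; (3,4):dx=+6,dy=-7->D
  (3,5):dx=+9,dy=+4->C; (3,6):dx=+7,dy=+8->C; (3,7):dx=-3,dy=+3->D; (3,8):dx=-1,dy=-6->C
  (3,9):dx=-2,dy=+6->D; (4,5):dx=+3,dy=+11->C; (4,6):dx=+1,dy=+15->C; (4,7):dx=-9,dy=+10->D
  (4,8):dx=-7,dy=+1->D; (4,9):dx=-8,dy=+13->D; (5,6):dx=-2,dy=+4->D; (5,7):dx=-12,dy=-1->C
  (5,8):dx=-10,dy=-10->C; (5,9):dx=-11,dy=+2->D; (6,7):dx=-10,dy=-5->C; (6,8):dx=-8,dy=-14->C
  (6,9):dx=-9,dy=-2->C; (7,8):dx=+2,dy=-9->D; (7,9):dx=+1,dy=+3->C; (8,9):dx=-1,dy=+12->D
Step 2: C = 18, D = 18, total pairs = 36.
Step 3: tau = (C - D)/(n(n-1)/2) = (18 - 18)/36 = 0.000000.
Step 4: Exact two-sided p-value (enumerate n! = 362880 permutations of y under H0): p = 1.000000.
Step 5: alpha = 0.05. fail to reject H0.

tau_b = 0.0000 (C=18, D=18), p = 1.000000, fail to reject H0.


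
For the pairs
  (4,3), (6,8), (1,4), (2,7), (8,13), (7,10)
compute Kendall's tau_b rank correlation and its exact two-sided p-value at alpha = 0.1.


Step 1: Enumerate the 15 unordered pairs (i,j) with i<j and classify each by sign(x_j-x_i) * sign(y_j-y_i).
  (1,2):dx=+2,dy=+5->C; (1,3):dx=-3,dy=+1->D; (1,4):dx=-2,dy=+4->D; (1,5):dx=+4,dy=+10->C
  (1,6):dx=+3,dy=+7->C; (2,3):dx=-5,dy=-4->C; (2,4):dx=-4,dy=-1->C; (2,5):dx=+2,dy=+5->C
  (2,6):dx=+1,dy=+2->C; (3,4):dx=+1,dy=+3->C; (3,5):dx=+7,dy=+9->C; (3,6):dx=+6,dy=+6->C
  (4,5):dx=+6,dy=+6->C; (4,6):dx=+5,dy=+3->C; (5,6):dx=-1,dy=-3->C
Step 2: C = 13, D = 2, total pairs = 15.
Step 3: tau = (C - D)/(n(n-1)/2) = (13 - 2)/15 = 0.733333.
Step 4: Exact two-sided p-value (enumerate n! = 720 permutations of y under H0): p = 0.055556.
Step 5: alpha = 0.1. reject H0.

tau_b = 0.7333 (C=13, D=2), p = 0.055556, reject H0.


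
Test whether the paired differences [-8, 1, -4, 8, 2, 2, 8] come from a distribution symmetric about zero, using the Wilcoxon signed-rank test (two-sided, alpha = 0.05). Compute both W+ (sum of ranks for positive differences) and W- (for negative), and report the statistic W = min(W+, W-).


Step 1: Drop any zero differences (none here) and take |d_i|.
|d| = [8, 1, 4, 8, 2, 2, 8]
Step 2: Midrank |d_i| (ties get averaged ranks).
ranks: |8|->6, |1|->1, |4|->4, |8|->6, |2|->2.5, |2|->2.5, |8|->6
Step 3: Attach original signs; sum ranks with positive sign and with negative sign.
W+ = 1 + 6 + 2.5 + 2.5 + 6 = 18
W- = 6 + 4 = 10
(Check: W+ + W- = 28 should equal n(n+1)/2 = 28.)
Step 4: Test statistic W = min(W+, W-) = 10.
Step 5: Ties in |d|, so use the tie-corrected normal approximation.
        E[W] = n(n+1)/4 = 7*8/4 = 14.
        Tie groups: |d|=2 (t=2), |d|=8 (t=3); sum(t^3 - t) = 30.
        Var[W] = n(n+1)(2n+1)/24 - sum(t^3-t)/48 = 840/24 - 30/48 = 34.375.
        z = (W - E[W]) / sqrt(Var[W]) = (10 - 14) / 5.8630 = -0.6822.
        Two-sided p = 2*Phi(z) = 0.495086.
Step 6: alpha = 0.05. fail to reject H0.

W+ = 18, W- = 10, W = min = 10, p = 0.495086, fail to reject H0.


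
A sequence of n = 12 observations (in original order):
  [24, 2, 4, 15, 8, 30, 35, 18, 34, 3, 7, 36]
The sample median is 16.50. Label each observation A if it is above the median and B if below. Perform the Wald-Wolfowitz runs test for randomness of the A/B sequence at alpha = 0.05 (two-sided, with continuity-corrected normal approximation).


Step 1: Compute median = 16.50; label A = above, B = below.
Labels in order: ABBBBAAAABBA  (n_A = 6, n_B = 6)
Step 2: Count runs R = 5.
Step 3: Under H0 (random ordering), E[R] = 2*n_A*n_B/(n_A+n_B) + 1 = 2*6*6/12 + 1 = 7.0000.
        Var[R] = 2*n_A*n_B*(2*n_A*n_B - n_A - n_B) / ((n_A+n_B)^2 * (n_A+n_B-1)) = 4320/1584 = 2.7273.
        SD[R] = 1.6514.
Step 4: Continuity-corrected z = (R + 0.5 - E[R]) / SD[R] = (5 + 0.5 - 7.0000) / 1.6514 = -0.9083.
Step 5: Two-sided p-value via normal approximation = 2*(1 - Phi(|z|)) = 0.363722.
Step 6: alpha = 0.05. fail to reject H0.

R = 5, z = -0.9083, p = 0.363722, fail to reject H0.


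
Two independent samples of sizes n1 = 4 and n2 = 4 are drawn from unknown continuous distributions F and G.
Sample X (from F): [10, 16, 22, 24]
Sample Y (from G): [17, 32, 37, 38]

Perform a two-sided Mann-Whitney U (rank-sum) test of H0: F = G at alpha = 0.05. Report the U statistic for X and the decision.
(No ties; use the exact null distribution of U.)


Step 1: Combine and sort all 8 observations; assign midranks.
sorted (value, group): (10,X), (16,X), (17,Y), (22,X), (24,X), (32,Y), (37,Y), (38,Y)
ranks: 10->1, 16->2, 17->3, 22->4, 24->5, 32->6, 37->7, 38->8
Step 2: Rank sum for X: R1 = 1 + 2 + 4 + 5 = 12.
Step 3: U_X = R1 - n1(n1+1)/2 = 12 - 4*5/2 = 12 - 10 = 2.
       U_Y = n1*n2 - U_X = 16 - 2 = 14.
Step 4: No ties, so the exact null distribution of U (based on enumerating the C(8,4) = 70 equally likely rank assignments) gives the two-sided p-value.
Step 5: p-value = 0.114286; compare to alpha = 0.05. fail to reject H0.

U_X = 2, p = 0.114286, fail to reject H0 at alpha = 0.05.


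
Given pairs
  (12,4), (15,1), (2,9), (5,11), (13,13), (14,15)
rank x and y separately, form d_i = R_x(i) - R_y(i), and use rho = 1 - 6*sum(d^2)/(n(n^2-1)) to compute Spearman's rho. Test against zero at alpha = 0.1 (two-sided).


Step 1: Rank x and y separately (midranks; no ties here).
rank(x): 12->3, 15->6, 2->1, 5->2, 13->4, 14->5
rank(y): 4->2, 1->1, 9->3, 11->4, 13->5, 15->6
Step 2: d_i = R_x(i) - R_y(i); compute d_i^2.
  (3-2)^2=1, (6-1)^2=25, (1-3)^2=4, (2-4)^2=4, (4-5)^2=1, (5-6)^2=1
sum(d^2) = 36.
Step 3: rho = 1 - 6*36 / (6*(6^2 - 1)) = 1 - 216/210 = -0.028571.
Step 4: Under H0, t = rho * sqrt((n-2)/(1-rho^2)) = -0.0572 ~ t(4).
Step 5: Two-sided p-value from the t-distribution with 4 df = 0.957155.
Step 6: alpha = 0.1. fail to reject H0.

rho = -0.0286, p = 0.957155, fail to reject H0 at alpha = 0.1.


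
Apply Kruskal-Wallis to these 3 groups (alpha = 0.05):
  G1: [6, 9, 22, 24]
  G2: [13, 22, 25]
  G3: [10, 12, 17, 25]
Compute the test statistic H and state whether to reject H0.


Step 1: Combine all N = 11 observations and assign midranks.
sorted (value, group, rank): (6,G1,1), (9,G1,2), (10,G3,3), (12,G3,4), (13,G2,5), (17,G3,6), (22,G1,7.5), (22,G2,7.5), (24,G1,9), (25,G2,10.5), (25,G3,10.5)
Step 2: Sum ranks within each group.
R_1 = 19.5 (n_1 = 4)
R_2 = 23 (n_2 = 3)
R_3 = 23.5 (n_3 = 4)
Step 3: H = 12/(N(N+1)) * sum(R_i^2/n_i) - 3(N+1)
     = 12/(11*12) * (19.5^2/4 + 23^2/3 + 23.5^2/4) - 3*12
     = 0.090909 * 409.458 - 36
     = 1.223485.
Step 4: Ties present; correction factor C = 1 - 12/(11^3 - 11) = 0.990909. Corrected H = 1.223485 / 0.990909 = 1.234709.
Step 5: Under H0, H ~ chi^2(2); p-value = 0.539369.
Step 6: alpha = 0.05. fail to reject H0.

H = 1.2347, df = 2, p = 0.539369, fail to reject H0.


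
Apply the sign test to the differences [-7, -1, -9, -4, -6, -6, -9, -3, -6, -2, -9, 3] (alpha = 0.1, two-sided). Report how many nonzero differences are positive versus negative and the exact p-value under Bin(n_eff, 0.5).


Step 1: Discard zero differences. Original n = 12; n_eff = number of nonzero differences = 12.
Nonzero differences (with sign): -7, -1, -9, -4, -6, -6, -9, -3, -6, -2, -9, +3
Step 2: Count signs: positive = 1, negative = 11.
Step 3: Under H0: P(positive) = 0.5, so the number of positives S ~ Bin(12, 0.5).
Step 4: Two-sided exact p-value = sum of Bin(12,0.5) probabilities at or below the observed probability = 0.006348.
Step 5: alpha = 0.1. reject H0.

n_eff = 12, pos = 1, neg = 11, p = 0.006348, reject H0.


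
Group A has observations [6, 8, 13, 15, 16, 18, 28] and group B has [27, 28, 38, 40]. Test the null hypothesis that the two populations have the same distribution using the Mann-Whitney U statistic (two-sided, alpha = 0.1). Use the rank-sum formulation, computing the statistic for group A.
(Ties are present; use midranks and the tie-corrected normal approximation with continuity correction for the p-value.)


Step 1: Combine and sort all 11 observations; assign midranks.
sorted (value, group): (6,X), (8,X), (13,X), (15,X), (16,X), (18,X), (27,Y), (28,X), (28,Y), (38,Y), (40,Y)
ranks: 6->1, 8->2, 13->3, 15->4, 16->5, 18->6, 27->7, 28->8.5, 28->8.5, 38->10, 40->11
Step 2: Rank sum for X: R1 = 1 + 2 + 3 + 4 + 5 + 6 + 8.5 = 29.5.
Step 3: U_X = R1 - n1(n1+1)/2 = 29.5 - 7*8/2 = 29.5 - 28 = 1.5.
       U_Y = n1*n2 - U_X = 28 - 1.5 = 26.5.
Step 4: Ties are present, so use the tie-corrected normal approximation (with continuity correction) for the p-value.
Step 5: p-value = 0.023029; compare to alpha = 0.1. reject H0.

U_X = 1.5, p = 0.023029, reject H0 at alpha = 0.1.


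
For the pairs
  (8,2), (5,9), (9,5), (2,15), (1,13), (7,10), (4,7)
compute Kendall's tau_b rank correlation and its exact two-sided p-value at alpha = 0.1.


Step 1: Enumerate the 21 unordered pairs (i,j) with i<j and classify each by sign(x_j-x_i) * sign(y_j-y_i).
  (1,2):dx=-3,dy=+7->D; (1,3):dx=+1,dy=+3->C; (1,4):dx=-6,dy=+13->D; (1,5):dx=-7,dy=+11->D
  (1,6):dx=-1,dy=+8->D; (1,7):dx=-4,dy=+5->D; (2,3):dx=+4,dy=-4->D; (2,4):dx=-3,dy=+6->D
  (2,5):dx=-4,dy=+4->D; (2,6):dx=+2,dy=+1->C; (2,7):dx=-1,dy=-2->C; (3,4):dx=-7,dy=+10->D
  (3,5):dx=-8,dy=+8->D; (3,6):dx=-2,dy=+5->D; (3,7):dx=-5,dy=+2->D; (4,5):dx=-1,dy=-2->C
  (4,6):dx=+5,dy=-5->D; (4,7):dx=+2,dy=-8->D; (5,6):dx=+6,dy=-3->D; (5,7):dx=+3,dy=-6->D
  (6,7):dx=-3,dy=-3->C
Step 2: C = 5, D = 16, total pairs = 21.
Step 3: tau = (C - D)/(n(n-1)/2) = (5 - 16)/21 = -0.523810.
Step 4: Exact two-sided p-value (enumerate n! = 5040 permutations of y under H0): p = 0.136111.
Step 5: alpha = 0.1. fail to reject H0.

tau_b = -0.5238 (C=5, D=16), p = 0.136111, fail to reject H0.


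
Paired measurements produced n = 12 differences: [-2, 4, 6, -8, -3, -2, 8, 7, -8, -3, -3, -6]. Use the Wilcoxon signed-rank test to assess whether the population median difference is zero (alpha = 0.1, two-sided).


Step 1: Drop any zero differences (none here) and take |d_i|.
|d| = [2, 4, 6, 8, 3, 2, 8, 7, 8, 3, 3, 6]
Step 2: Midrank |d_i| (ties get averaged ranks).
ranks: |2|->1.5, |4|->6, |6|->7.5, |8|->11, |3|->4, |2|->1.5, |8|->11, |7|->9, |8|->11, |3|->4, |3|->4, |6|->7.5
Step 3: Attach original signs; sum ranks with positive sign and with negative sign.
W+ = 6 + 7.5 + 11 + 9 = 33.5
W- = 1.5 + 11 + 4 + 1.5 + 11 + 4 + 4 + 7.5 = 44.5
(Check: W+ + W- = 78 should equal n(n+1)/2 = 78.)
Step 4: Test statistic W = min(W+, W-) = 33.5.
Step 5: Ties in |d|, so use the tie-corrected normal approximation.
        E[W] = n(n+1)/4 = 12*13/4 = 39.
        Tie groups: |d|=2 (t=2), |d|=3 (t=3), |d|=6 (t=2), |d|=8 (t=3); sum(t^3 - t) = 60.
        Var[W] = n(n+1)(2n+1)/24 - sum(t^3-t)/48 = 3900/24 - 60/48 = 161.25.
        z = (W - E[W]) / sqrt(Var[W]) = (33.5 - 39) / 12.6984 = -0.4331.
        Two-sided p = 2*Phi(z) = 0.664924.
Step 6: alpha = 0.1. fail to reject H0.

W+ = 33.5, W- = 44.5, W = min = 33.5, p = 0.664924, fail to reject H0.


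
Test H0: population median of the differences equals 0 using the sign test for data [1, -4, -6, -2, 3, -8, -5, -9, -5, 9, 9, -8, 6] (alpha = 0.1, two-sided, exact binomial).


Step 1: Discard zero differences. Original n = 13; n_eff = number of nonzero differences = 13.
Nonzero differences (with sign): +1, -4, -6, -2, +3, -8, -5, -9, -5, +9, +9, -8, +6
Step 2: Count signs: positive = 5, negative = 8.
Step 3: Under H0: P(positive) = 0.5, so the number of positives S ~ Bin(13, 0.5).
Step 4: Two-sided exact p-value = sum of Bin(13,0.5) probabilities at or below the observed probability = 0.581055.
Step 5: alpha = 0.1. fail to reject H0.

n_eff = 13, pos = 5, neg = 8, p = 0.581055, fail to reject H0.


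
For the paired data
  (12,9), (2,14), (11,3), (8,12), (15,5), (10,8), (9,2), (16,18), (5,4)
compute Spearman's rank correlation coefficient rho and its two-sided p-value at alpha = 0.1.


Step 1: Rank x and y separately (midranks; no ties here).
rank(x): 12->7, 2->1, 11->6, 8->3, 15->8, 10->5, 9->4, 16->9, 5->2
rank(y): 9->6, 14->8, 3->2, 12->7, 5->4, 8->5, 2->1, 18->9, 4->3
Step 2: d_i = R_x(i) - R_y(i); compute d_i^2.
  (7-6)^2=1, (1-8)^2=49, (6-2)^2=16, (3-7)^2=16, (8-4)^2=16, (5-5)^2=0, (4-1)^2=9, (9-9)^2=0, (2-3)^2=1
sum(d^2) = 108.
Step 3: rho = 1 - 6*108 / (9*(9^2 - 1)) = 1 - 648/720 = 0.100000.
Step 4: Under H0, t = rho * sqrt((n-2)/(1-rho^2)) = 0.2659 ~ t(7).
Step 5: Two-sided p-value from the t-distribution with 7 df = 0.797972.
Step 6: alpha = 0.1. fail to reject H0.

rho = 0.1000, p = 0.797972, fail to reject H0 at alpha = 0.1.


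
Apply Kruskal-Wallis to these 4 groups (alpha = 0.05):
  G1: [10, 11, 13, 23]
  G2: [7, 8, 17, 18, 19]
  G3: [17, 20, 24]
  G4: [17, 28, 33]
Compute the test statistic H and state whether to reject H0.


Step 1: Combine all N = 15 observations and assign midranks.
sorted (value, group, rank): (7,G2,1), (8,G2,2), (10,G1,3), (11,G1,4), (13,G1,5), (17,G2,7), (17,G3,7), (17,G4,7), (18,G2,9), (19,G2,10), (20,G3,11), (23,G1,12), (24,G3,13), (28,G4,14), (33,G4,15)
Step 2: Sum ranks within each group.
R_1 = 24 (n_1 = 4)
R_2 = 29 (n_2 = 5)
R_3 = 31 (n_3 = 3)
R_4 = 36 (n_4 = 3)
Step 3: H = 12/(N(N+1)) * sum(R_i^2/n_i) - 3(N+1)
     = 12/(15*16) * (24^2/4 + 29^2/5 + 31^2/3 + 36^2/3) - 3*16
     = 0.050000 * 1064.53 - 48
     = 5.226667.
Step 4: Ties present; correction factor C = 1 - 24/(15^3 - 15) = 0.992857. Corrected H = 5.226667 / 0.992857 = 5.264269.
Step 5: Under H0, H ~ chi^2(3); p-value = 0.153438.
Step 6: alpha = 0.05. fail to reject H0.

H = 5.2643, df = 3, p = 0.153438, fail to reject H0.


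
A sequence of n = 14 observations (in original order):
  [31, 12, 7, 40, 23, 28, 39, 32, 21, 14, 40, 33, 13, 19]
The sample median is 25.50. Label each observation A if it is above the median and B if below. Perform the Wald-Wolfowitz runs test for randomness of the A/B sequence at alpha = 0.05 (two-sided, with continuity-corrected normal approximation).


Step 1: Compute median = 25.50; label A = above, B = below.
Labels in order: ABBABAAABBAABB  (n_A = 7, n_B = 7)
Step 2: Count runs R = 8.
Step 3: Under H0 (random ordering), E[R] = 2*n_A*n_B/(n_A+n_B) + 1 = 2*7*7/14 + 1 = 8.0000.
        Var[R] = 2*n_A*n_B*(2*n_A*n_B - n_A - n_B) / ((n_A+n_B)^2 * (n_A+n_B-1)) = 8232/2548 = 3.2308.
        SD[R] = 1.7974.
Step 4: R = E[R], so z = 0 with no continuity correction.
Step 5: Two-sided p-value via normal approximation = 2*(1 - Phi(|z|)) = 1.000000.
Step 6: alpha = 0.05. fail to reject H0.

R = 8, z = 0.0000, p = 1.000000, fail to reject H0.


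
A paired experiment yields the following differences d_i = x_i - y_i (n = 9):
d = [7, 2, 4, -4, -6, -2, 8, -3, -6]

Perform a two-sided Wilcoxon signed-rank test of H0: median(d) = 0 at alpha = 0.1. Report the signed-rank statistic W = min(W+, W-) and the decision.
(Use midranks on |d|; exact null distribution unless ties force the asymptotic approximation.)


Step 1: Drop any zero differences (none here) and take |d_i|.
|d| = [7, 2, 4, 4, 6, 2, 8, 3, 6]
Step 2: Midrank |d_i| (ties get averaged ranks).
ranks: |7|->8, |2|->1.5, |4|->4.5, |4|->4.5, |6|->6.5, |2|->1.5, |8|->9, |3|->3, |6|->6.5
Step 3: Attach original signs; sum ranks with positive sign and with negative sign.
W+ = 8 + 1.5 + 4.5 + 9 = 23
W- = 4.5 + 6.5 + 1.5 + 3 + 6.5 = 22
(Check: W+ + W- = 45 should equal n(n+1)/2 = 45.)
Step 4: Test statistic W = min(W+, W-) = 22.
Step 5: Ties in |d|, so use the tie-corrected normal approximation.
        E[W] = n(n+1)/4 = 9*10/4 = 22.5.
        Tie groups: |d|=2 (t=2), |d|=4 (t=2), |d|=6 (t=2); sum(t^3 - t) = 18.
        Var[W] = n(n+1)(2n+1)/24 - sum(t^3-t)/48 = 1710/24 - 18/48 = 70.875.
        z = (W - E[W]) / sqrt(Var[W]) = (22 - 22.5) / 8.4187 = -0.0594.
        Two-sided p = 2*Phi(z) = 0.952640.
Step 6: alpha = 0.1. fail to reject H0.

W+ = 23, W- = 22, W = min = 22, p = 0.952640, fail to reject H0.


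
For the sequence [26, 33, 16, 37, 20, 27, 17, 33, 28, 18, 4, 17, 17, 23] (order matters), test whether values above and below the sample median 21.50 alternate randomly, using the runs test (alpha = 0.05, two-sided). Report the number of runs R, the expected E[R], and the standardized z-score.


Step 1: Compute median = 21.50; label A = above, B = below.
Labels in order: AABABABAABBBBA  (n_A = 7, n_B = 7)
Step 2: Count runs R = 9.
Step 3: Under H0 (random ordering), E[R] = 2*n_A*n_B/(n_A+n_B) + 1 = 2*7*7/14 + 1 = 8.0000.
        Var[R] = 2*n_A*n_B*(2*n_A*n_B - n_A - n_B) / ((n_A+n_B)^2 * (n_A+n_B-1)) = 8232/2548 = 3.2308.
        SD[R] = 1.7974.
Step 4: Continuity-corrected z = (R - 0.5 - E[R]) / SD[R] = (9 - 0.5 - 8.0000) / 1.7974 = 0.2782.
Step 5: Two-sided p-value via normal approximation = 2*(1 - Phi(|z|)) = 0.780879.
Step 6: alpha = 0.05. fail to reject H0.

R = 9, z = 0.2782, p = 0.780879, fail to reject H0.


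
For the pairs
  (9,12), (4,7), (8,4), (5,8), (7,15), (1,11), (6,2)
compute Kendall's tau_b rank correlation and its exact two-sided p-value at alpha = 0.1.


Step 1: Enumerate the 21 unordered pairs (i,j) with i<j and classify each by sign(x_j-x_i) * sign(y_j-y_i).
  (1,2):dx=-5,dy=-5->C; (1,3):dx=-1,dy=-8->C; (1,4):dx=-4,dy=-4->C; (1,5):dx=-2,dy=+3->D
  (1,6):dx=-8,dy=-1->C; (1,7):dx=-3,dy=-10->C; (2,3):dx=+4,dy=-3->D; (2,4):dx=+1,dy=+1->C
  (2,5):dx=+3,dy=+8->C; (2,6):dx=-3,dy=+4->D; (2,7):dx=+2,dy=-5->D; (3,4):dx=-3,dy=+4->D
  (3,5):dx=-1,dy=+11->D; (3,6):dx=-7,dy=+7->D; (3,7):dx=-2,dy=-2->C; (4,5):dx=+2,dy=+7->C
  (4,6):dx=-4,dy=+3->D; (4,7):dx=+1,dy=-6->D; (5,6):dx=-6,dy=-4->C; (5,7):dx=-1,dy=-13->C
  (6,7):dx=+5,dy=-9->D
Step 2: C = 11, D = 10, total pairs = 21.
Step 3: tau = (C - D)/(n(n-1)/2) = (11 - 10)/21 = 0.047619.
Step 4: Exact two-sided p-value (enumerate n! = 5040 permutations of y under H0): p = 1.000000.
Step 5: alpha = 0.1. fail to reject H0.

tau_b = 0.0476 (C=11, D=10), p = 1.000000, fail to reject H0.


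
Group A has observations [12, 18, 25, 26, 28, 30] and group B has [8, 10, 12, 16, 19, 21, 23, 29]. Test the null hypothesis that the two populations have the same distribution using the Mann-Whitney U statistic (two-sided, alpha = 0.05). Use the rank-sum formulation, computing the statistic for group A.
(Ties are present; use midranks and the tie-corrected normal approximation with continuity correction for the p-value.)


Step 1: Combine and sort all 14 observations; assign midranks.
sorted (value, group): (8,Y), (10,Y), (12,X), (12,Y), (16,Y), (18,X), (19,Y), (21,Y), (23,Y), (25,X), (26,X), (28,X), (29,Y), (30,X)
ranks: 8->1, 10->2, 12->3.5, 12->3.5, 16->5, 18->6, 19->7, 21->8, 23->9, 25->10, 26->11, 28->12, 29->13, 30->14
Step 2: Rank sum for X: R1 = 3.5 + 6 + 10 + 11 + 12 + 14 = 56.5.
Step 3: U_X = R1 - n1(n1+1)/2 = 56.5 - 6*7/2 = 56.5 - 21 = 35.5.
       U_Y = n1*n2 - U_X = 48 - 35.5 = 12.5.
Step 4: Ties are present, so use the tie-corrected normal approximation (with continuity correction) for the p-value.
Step 5: p-value = 0.155126; compare to alpha = 0.05. fail to reject H0.

U_X = 35.5, p = 0.155126, fail to reject H0 at alpha = 0.05.


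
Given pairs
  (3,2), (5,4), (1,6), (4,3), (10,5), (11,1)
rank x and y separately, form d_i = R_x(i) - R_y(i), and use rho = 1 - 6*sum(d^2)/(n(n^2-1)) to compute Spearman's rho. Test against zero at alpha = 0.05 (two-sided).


Step 1: Rank x and y separately (midranks; no ties here).
rank(x): 3->2, 5->4, 1->1, 4->3, 10->5, 11->6
rank(y): 2->2, 4->4, 6->6, 3->3, 5->5, 1->1
Step 2: d_i = R_x(i) - R_y(i); compute d_i^2.
  (2-2)^2=0, (4-4)^2=0, (1-6)^2=25, (3-3)^2=0, (5-5)^2=0, (6-1)^2=25
sum(d^2) = 50.
Step 3: rho = 1 - 6*50 / (6*(6^2 - 1)) = 1 - 300/210 = -0.428571.
Step 4: Under H0, t = rho * sqrt((n-2)/(1-rho^2)) = -0.9487 ~ t(4).
Step 5: Two-sided p-value from the t-distribution with 4 df = 0.396501.
Step 6: alpha = 0.05. fail to reject H0.

rho = -0.4286, p = 0.396501, fail to reject H0 at alpha = 0.05.


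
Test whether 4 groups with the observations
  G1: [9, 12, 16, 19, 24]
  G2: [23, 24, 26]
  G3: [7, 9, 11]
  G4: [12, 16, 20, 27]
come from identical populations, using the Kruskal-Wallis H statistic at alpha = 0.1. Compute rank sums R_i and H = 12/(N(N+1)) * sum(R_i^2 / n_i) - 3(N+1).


Step 1: Combine all N = 15 observations and assign midranks.
sorted (value, group, rank): (7,G3,1), (9,G1,2.5), (9,G3,2.5), (11,G3,4), (12,G1,5.5), (12,G4,5.5), (16,G1,7.5), (16,G4,7.5), (19,G1,9), (20,G4,10), (23,G2,11), (24,G1,12.5), (24,G2,12.5), (26,G2,14), (27,G4,15)
Step 2: Sum ranks within each group.
R_1 = 37 (n_1 = 5)
R_2 = 37.5 (n_2 = 3)
R_3 = 7.5 (n_3 = 3)
R_4 = 38 (n_4 = 4)
Step 3: H = 12/(N(N+1)) * sum(R_i^2/n_i) - 3(N+1)
     = 12/(15*16) * (37^2/5 + 37.5^2/3 + 7.5^2/3 + 38^2/4) - 3*16
     = 0.050000 * 1122.3 - 48
     = 8.115000.
Step 4: Ties present; correction factor C = 1 - 24/(15^3 - 15) = 0.992857. Corrected H = 8.115000 / 0.992857 = 8.173381.
Step 5: Under H0, H ~ chi^2(3); p-value = 0.042561.
Step 6: alpha = 0.1. reject H0.

H = 8.1734, df = 3, p = 0.042561, reject H0.


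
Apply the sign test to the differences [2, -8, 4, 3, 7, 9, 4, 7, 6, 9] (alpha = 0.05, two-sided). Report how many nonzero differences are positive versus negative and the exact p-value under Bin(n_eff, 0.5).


Step 1: Discard zero differences. Original n = 10; n_eff = number of nonzero differences = 10.
Nonzero differences (with sign): +2, -8, +4, +3, +7, +9, +4, +7, +6, +9
Step 2: Count signs: positive = 9, negative = 1.
Step 3: Under H0: P(positive) = 0.5, so the number of positives S ~ Bin(10, 0.5).
Step 4: Two-sided exact p-value = sum of Bin(10,0.5) probabilities at or below the observed probability = 0.021484.
Step 5: alpha = 0.05. reject H0.

n_eff = 10, pos = 9, neg = 1, p = 0.021484, reject H0.


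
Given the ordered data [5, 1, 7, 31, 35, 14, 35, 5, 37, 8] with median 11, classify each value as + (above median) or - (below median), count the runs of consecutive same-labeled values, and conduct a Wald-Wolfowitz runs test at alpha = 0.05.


Step 1: Compute median = 11; label A = above, B = below.
Labels in order: BBBAAAABAB  (n_A = 5, n_B = 5)
Step 2: Count runs R = 5.
Step 3: Under H0 (random ordering), E[R] = 2*n_A*n_B/(n_A+n_B) + 1 = 2*5*5/10 + 1 = 6.0000.
        Var[R] = 2*n_A*n_B*(2*n_A*n_B - n_A - n_B) / ((n_A+n_B)^2 * (n_A+n_B-1)) = 2000/900 = 2.2222.
        SD[R] = 1.4907.
Step 4: Continuity-corrected z = (R + 0.5 - E[R]) / SD[R] = (5 + 0.5 - 6.0000) / 1.4907 = -0.3354.
Step 5: Two-sided p-value via normal approximation = 2*(1 - Phi(|z|)) = 0.737316.
Step 6: alpha = 0.05. fail to reject H0.

R = 5, z = -0.3354, p = 0.737316, fail to reject H0.


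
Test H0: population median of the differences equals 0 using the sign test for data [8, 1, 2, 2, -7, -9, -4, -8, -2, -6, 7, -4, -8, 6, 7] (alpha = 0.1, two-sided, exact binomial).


Step 1: Discard zero differences. Original n = 15; n_eff = number of nonzero differences = 15.
Nonzero differences (with sign): +8, +1, +2, +2, -7, -9, -4, -8, -2, -6, +7, -4, -8, +6, +7
Step 2: Count signs: positive = 7, negative = 8.
Step 3: Under H0: P(positive) = 0.5, so the number of positives S ~ Bin(15, 0.5).
Step 4: Two-sided exact p-value = sum of Bin(15,0.5) probabilities at or below the observed probability = 1.000000.
Step 5: alpha = 0.1. fail to reject H0.

n_eff = 15, pos = 7, neg = 8, p = 1.000000, fail to reject H0.


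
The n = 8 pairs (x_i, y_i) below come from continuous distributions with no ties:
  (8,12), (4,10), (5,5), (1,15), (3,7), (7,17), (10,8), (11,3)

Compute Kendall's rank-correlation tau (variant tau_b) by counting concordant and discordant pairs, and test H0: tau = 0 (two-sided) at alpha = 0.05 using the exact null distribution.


Step 1: Enumerate the 28 unordered pairs (i,j) with i<j and classify each by sign(x_j-x_i) * sign(y_j-y_i).
  (1,2):dx=-4,dy=-2->C; (1,3):dx=-3,dy=-7->C; (1,4):dx=-7,dy=+3->D; (1,5):dx=-5,dy=-5->C
  (1,6):dx=-1,dy=+5->D; (1,7):dx=+2,dy=-4->D; (1,8):dx=+3,dy=-9->D; (2,3):dx=+1,dy=-5->D
  (2,4):dx=-3,dy=+5->D; (2,5):dx=-1,dy=-3->C; (2,6):dx=+3,dy=+7->C; (2,7):dx=+6,dy=-2->D
  (2,8):dx=+7,dy=-7->D; (3,4):dx=-4,dy=+10->D; (3,5):dx=-2,dy=+2->D; (3,6):dx=+2,dy=+12->C
  (3,7):dx=+5,dy=+3->C; (3,8):dx=+6,dy=-2->D; (4,5):dx=+2,dy=-8->D; (4,6):dx=+6,dy=+2->C
  (4,7):dx=+9,dy=-7->D; (4,8):dx=+10,dy=-12->D; (5,6):dx=+4,dy=+10->C; (5,7):dx=+7,dy=+1->C
  (5,8):dx=+8,dy=-4->D; (6,7):dx=+3,dy=-9->D; (6,8):dx=+4,dy=-14->D; (7,8):dx=+1,dy=-5->D
Step 2: C = 10, D = 18, total pairs = 28.
Step 3: tau = (C - D)/(n(n-1)/2) = (10 - 18)/28 = -0.285714.
Step 4: Exact two-sided p-value (enumerate n! = 40320 permutations of y under H0): p = 0.398760.
Step 5: alpha = 0.05. fail to reject H0.

tau_b = -0.2857 (C=10, D=18), p = 0.398760, fail to reject H0.


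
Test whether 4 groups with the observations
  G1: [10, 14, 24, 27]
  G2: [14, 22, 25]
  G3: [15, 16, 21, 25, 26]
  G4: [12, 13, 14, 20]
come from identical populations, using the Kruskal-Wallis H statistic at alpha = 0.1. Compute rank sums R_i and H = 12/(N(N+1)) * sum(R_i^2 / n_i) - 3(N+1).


Step 1: Combine all N = 16 observations and assign midranks.
sorted (value, group, rank): (10,G1,1), (12,G4,2), (13,G4,3), (14,G1,5), (14,G2,5), (14,G4,5), (15,G3,7), (16,G3,8), (20,G4,9), (21,G3,10), (22,G2,11), (24,G1,12), (25,G2,13.5), (25,G3,13.5), (26,G3,15), (27,G1,16)
Step 2: Sum ranks within each group.
R_1 = 34 (n_1 = 4)
R_2 = 29.5 (n_2 = 3)
R_3 = 53.5 (n_3 = 5)
R_4 = 19 (n_4 = 4)
Step 3: H = 12/(N(N+1)) * sum(R_i^2/n_i) - 3(N+1)
     = 12/(16*17) * (34^2/4 + 29.5^2/3 + 53.5^2/5 + 19^2/4) - 3*17
     = 0.044118 * 1241.78 - 51
     = 3.784559.
Step 4: Ties present; correction factor C = 1 - 30/(16^3 - 16) = 0.992647. Corrected H = 3.784559 / 0.992647 = 3.812593.
Step 5: Under H0, H ~ chi^2(3); p-value = 0.282425.
Step 6: alpha = 0.1. fail to reject H0.

H = 3.8126, df = 3, p = 0.282425, fail to reject H0.


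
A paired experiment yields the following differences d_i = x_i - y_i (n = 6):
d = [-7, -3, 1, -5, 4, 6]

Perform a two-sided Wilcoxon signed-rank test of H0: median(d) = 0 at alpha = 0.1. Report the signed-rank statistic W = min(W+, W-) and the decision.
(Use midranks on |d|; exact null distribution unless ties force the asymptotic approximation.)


Step 1: Drop any zero differences (none here) and take |d_i|.
|d| = [7, 3, 1, 5, 4, 6]
Step 2: Midrank |d_i| (ties get averaged ranks).
ranks: |7|->6, |3|->2, |1|->1, |5|->4, |4|->3, |6|->5
Step 3: Attach original signs; sum ranks with positive sign and with negative sign.
W+ = 1 + 3 + 5 = 9
W- = 6 + 2 + 4 = 12
(Check: W+ + W- = 21 should equal n(n+1)/2 = 21.)
Step 4: Test statistic W = min(W+, W-) = 9.
Step 5: No ties, so the exact null distribution over the 2^6 = 64 sign assignments gives the two-sided p-value = 0.843750.
Step 6: alpha = 0.1. fail to reject H0.

W+ = 9, W- = 12, W = min = 9, p = 0.843750, fail to reject H0.


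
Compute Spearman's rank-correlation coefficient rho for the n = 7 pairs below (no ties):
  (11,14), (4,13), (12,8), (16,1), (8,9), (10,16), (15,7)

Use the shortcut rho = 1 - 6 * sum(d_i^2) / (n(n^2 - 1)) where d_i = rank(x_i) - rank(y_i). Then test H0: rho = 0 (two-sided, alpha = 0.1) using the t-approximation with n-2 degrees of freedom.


Step 1: Rank x and y separately (midranks; no ties here).
rank(x): 11->4, 4->1, 12->5, 16->7, 8->2, 10->3, 15->6
rank(y): 14->6, 13->5, 8->3, 1->1, 9->4, 16->7, 7->2
Step 2: d_i = R_x(i) - R_y(i); compute d_i^2.
  (4-6)^2=4, (1-5)^2=16, (5-3)^2=4, (7-1)^2=36, (2-4)^2=4, (3-7)^2=16, (6-2)^2=16
sum(d^2) = 96.
Step 3: rho = 1 - 6*96 / (7*(7^2 - 1)) = 1 - 576/336 = -0.714286.
Step 4: Under H0, t = rho * sqrt((n-2)/(1-rho^2)) = -2.2822 ~ t(5).
Step 5: Two-sided p-value from the t-distribution with 5 df = 0.071344.
Step 6: alpha = 0.1. reject H0.

rho = -0.7143, p = 0.071344, reject H0 at alpha = 0.1.
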